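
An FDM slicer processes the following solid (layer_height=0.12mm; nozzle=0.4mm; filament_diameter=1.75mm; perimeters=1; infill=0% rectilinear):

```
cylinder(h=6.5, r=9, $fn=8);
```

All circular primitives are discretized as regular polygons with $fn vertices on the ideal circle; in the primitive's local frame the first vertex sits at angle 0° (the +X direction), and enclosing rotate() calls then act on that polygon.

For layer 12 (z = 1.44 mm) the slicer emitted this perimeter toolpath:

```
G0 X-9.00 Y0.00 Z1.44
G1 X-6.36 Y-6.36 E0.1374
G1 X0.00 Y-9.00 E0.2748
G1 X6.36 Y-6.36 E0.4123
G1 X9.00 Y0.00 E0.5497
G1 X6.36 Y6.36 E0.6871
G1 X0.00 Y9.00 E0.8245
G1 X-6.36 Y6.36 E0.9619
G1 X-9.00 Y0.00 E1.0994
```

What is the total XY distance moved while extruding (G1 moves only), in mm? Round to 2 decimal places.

55.09 mm

Sum the Euclidean lengths of each G1 segment: total = 55.09 mm.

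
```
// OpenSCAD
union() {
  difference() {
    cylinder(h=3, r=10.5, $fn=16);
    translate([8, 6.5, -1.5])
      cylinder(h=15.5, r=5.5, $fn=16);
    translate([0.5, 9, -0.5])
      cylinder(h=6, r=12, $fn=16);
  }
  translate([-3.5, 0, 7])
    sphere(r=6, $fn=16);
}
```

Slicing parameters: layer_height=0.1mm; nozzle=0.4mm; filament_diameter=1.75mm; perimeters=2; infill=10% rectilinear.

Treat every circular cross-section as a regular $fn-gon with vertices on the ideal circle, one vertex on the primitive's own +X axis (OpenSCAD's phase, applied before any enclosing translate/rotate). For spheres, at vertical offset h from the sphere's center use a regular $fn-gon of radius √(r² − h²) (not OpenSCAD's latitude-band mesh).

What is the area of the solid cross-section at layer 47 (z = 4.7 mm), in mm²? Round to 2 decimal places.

At z = 4.7 mm: the cylinder is absent (z outside [0, 3]); the r=5.5 cylinder at (8, 6.5) gives a regular 16-gon of circumradius 5.5 (constant along its height) (area = (16/2)·5.500²·sin(360°/16) = 92.61 mm²); the r=12 cylinder at (0.5, 9) contributes a regular 16-gon of circumradius 12 (area = (16/2)·12.000²·sin(360°/16) = 440.85 mm²); After the difference (first − rest): the first operand is absent here, so nothing remains; the sphere at (-3.5, 0): section is a regular 16-gon, circumradius = √(r²−h²) = √(6²−2.3²) = 5.542 (area = (16/2)·5.542²·sin(360°/16) = 94.02 mm²); Merging all regions: only the r=6 sphere at (-3.5, 0) is present, so the union is just that shape — area = 94.02 mm². Overall, the cross-section is a single solid region. Net area = 94.02 mm².

94.02 mm²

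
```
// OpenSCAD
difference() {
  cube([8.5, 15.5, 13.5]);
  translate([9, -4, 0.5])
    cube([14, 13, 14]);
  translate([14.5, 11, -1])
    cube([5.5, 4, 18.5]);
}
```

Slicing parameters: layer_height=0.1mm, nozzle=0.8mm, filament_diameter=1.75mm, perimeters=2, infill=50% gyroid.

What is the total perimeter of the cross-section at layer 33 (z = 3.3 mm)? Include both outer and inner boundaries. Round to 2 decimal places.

At z = 3.3 mm: the 8.5×15.5 cube contributes its full rectangle (perimeter 48.00 mm); the cube at (9, -4) is present — its section is the full 14×13 rectangle (perimeter 54.00 mm); the cube at (14.5, 11) is present — its section is the full 5.5×4 rectangle (perimeter 19.00 mm); After the difference (first − rest): starting from the 8.5×15.5 cube, the 14×13 cube at (9, -4) misses the remaining region (no effect); the 5.5×4 cube at (14.5, 11) misses the remaining region (no effect) — boundary = 48.00 mm. Overall, the cross-section is a single solid region. Total boundary length (outer) = 48.00 mm.

48.00 mm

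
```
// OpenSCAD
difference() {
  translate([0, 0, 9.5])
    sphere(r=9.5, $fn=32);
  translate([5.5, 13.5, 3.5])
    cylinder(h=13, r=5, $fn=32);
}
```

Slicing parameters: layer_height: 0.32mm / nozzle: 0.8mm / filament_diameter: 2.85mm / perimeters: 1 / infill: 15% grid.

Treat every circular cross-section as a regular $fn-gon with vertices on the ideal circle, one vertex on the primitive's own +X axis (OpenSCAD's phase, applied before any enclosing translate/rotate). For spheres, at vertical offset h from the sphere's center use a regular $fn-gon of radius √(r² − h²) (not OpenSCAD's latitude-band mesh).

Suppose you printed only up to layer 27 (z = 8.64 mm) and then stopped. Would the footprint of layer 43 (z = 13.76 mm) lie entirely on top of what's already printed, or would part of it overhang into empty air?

Compare the two slices. At z = 8.64: the r=9.5 sphere slices to a regular 32-gon of circumradius 9.461 (√(r²−h²) with h=0.86 from center) (area = (32/2)·9.461²·sin(360°/32) = 279.40 mm²); the cylinder at (5.5, 13.5): section is a regular 32-gon, circumradius r=5 (area = (32/2)·5.000²·sin(360°/32) = 78.04 mm²); Taking the first minus the rest: starting from the r=9.5 sphere (279.40 mm²), the r=5 cylinder at (5.5, 13.5) misses the remaining region (no effect) — area = 279.40 mm². At z = 13.76: the sphere: section is a regular 32-gon, circumradius = √(r²−h²) = √(9.5²−4.26²) = 8.491 (area = (32/2)·8.491²·sin(360°/32) = 225.06 mm²); the r=5 cylinder at (5.5, 13.5) contributes a regular 32-gon of circumradius 5 (area = (32/2)·5.000²·sin(360°/32) = 78.04 mm²); After the difference (first − rest): starting from the r=9.5 sphere (225.06 mm²), the r=5 cylinder at (5.5, 13.5) misses the remaining region (no effect) — area = 225.06 mm². Checking containment: the cross-section at z = 13.76 is a subset of the cross-section at z = 8.64.

entirely on top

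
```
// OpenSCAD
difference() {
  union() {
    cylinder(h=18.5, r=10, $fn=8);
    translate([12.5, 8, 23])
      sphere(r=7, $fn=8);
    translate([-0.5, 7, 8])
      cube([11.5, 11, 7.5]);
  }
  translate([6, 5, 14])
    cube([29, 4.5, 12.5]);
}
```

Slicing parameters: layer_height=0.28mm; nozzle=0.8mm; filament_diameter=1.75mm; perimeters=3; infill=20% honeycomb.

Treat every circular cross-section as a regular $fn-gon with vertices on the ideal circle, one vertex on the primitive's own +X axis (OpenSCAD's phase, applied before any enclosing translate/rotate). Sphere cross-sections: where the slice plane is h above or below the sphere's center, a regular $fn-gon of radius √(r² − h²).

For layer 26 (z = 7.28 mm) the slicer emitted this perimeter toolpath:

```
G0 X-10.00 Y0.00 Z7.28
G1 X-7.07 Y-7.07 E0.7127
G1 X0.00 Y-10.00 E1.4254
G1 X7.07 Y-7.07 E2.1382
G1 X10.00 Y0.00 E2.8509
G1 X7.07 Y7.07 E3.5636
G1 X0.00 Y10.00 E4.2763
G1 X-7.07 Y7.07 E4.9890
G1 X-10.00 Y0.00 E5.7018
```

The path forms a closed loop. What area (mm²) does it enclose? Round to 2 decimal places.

282.80 mm²

Apply the shoelace formula to the sequence of (X, Y) vertices; enclosed area = 282.80 mm².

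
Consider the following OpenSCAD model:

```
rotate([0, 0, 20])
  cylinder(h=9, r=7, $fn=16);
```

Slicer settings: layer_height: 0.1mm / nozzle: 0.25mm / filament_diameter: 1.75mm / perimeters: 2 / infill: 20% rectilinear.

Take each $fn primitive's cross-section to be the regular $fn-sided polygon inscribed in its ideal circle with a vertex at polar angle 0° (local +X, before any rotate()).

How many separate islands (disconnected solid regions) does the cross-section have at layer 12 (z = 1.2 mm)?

At z = 1.2 mm: the cylinder: section is a regular 16-gon, circumradius r=7; (rotated 20° about Z; rotation is an isometry so areas/perimeters/island counts are preserved). Overall, the cross-section is a single solid region. Island count = 1.

1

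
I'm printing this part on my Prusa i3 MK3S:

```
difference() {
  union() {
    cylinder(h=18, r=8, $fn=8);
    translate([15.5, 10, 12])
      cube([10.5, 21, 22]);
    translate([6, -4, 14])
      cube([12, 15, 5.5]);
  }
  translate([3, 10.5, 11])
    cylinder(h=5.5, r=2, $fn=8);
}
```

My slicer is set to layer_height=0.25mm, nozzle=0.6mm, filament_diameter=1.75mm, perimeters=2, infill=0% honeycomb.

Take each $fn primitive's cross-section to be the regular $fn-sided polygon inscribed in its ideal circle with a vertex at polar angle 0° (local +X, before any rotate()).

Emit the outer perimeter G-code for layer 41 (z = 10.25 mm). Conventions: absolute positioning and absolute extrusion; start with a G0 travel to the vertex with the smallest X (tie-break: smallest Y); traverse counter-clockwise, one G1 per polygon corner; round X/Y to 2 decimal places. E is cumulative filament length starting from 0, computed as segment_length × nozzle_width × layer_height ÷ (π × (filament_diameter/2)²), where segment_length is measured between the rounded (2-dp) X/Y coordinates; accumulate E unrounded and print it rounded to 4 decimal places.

G0 X-8.00 Y0.00 Z10.25
G1 X-5.66 Y-5.66 E0.3819
G1 X0.00 Y-8.00 E0.7639
G1 X5.66 Y-5.66 E1.1458
G1 X8.00 Y0.00 E1.5278
G1 X5.66 Y5.66 E1.9097
G1 X0.00 Y8.00 E2.2917
G1 X-5.66 Y5.66 E2.6736
G1 X-8.00 Y0.00 E3.0556

At z = 10.25 mm: the r=8 cylinder gives a regular 8-gon of circumradius 8 (constant along its height); the cube at (15.5, 10) is not intersected at this z (z outside [12, 34]); the cube at (6, -4) is not intersected at this z (z outside [14, 19.5]); Merging all regions: only the r=8 cylinder is present, so the union is just that shape — 1 connected region; the cylinder at (3, 10.5) is not intersected at this z (z outside [11, 16.5]); After the difference (first − rest): none of the subtracted shapes is present at this height, so the result so far is unchanged — 1 connected region. The outline is a single polygon with 8 vertices. Extrusion per mm of travel: 0.6 × 0.25 / (π × 0.875²) = 0.062363. Accumulating E over each segment gives final E = 3.0556.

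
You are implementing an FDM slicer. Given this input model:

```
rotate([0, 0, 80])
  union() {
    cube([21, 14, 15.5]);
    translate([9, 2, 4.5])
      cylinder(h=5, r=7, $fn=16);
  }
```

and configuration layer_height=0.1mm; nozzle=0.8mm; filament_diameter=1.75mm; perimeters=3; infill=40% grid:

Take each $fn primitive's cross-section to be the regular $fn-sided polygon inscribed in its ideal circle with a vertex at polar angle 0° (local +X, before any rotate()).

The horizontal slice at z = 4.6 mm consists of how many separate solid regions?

1

At z = 4.6 mm: the cube is present — its section is the full 21×14 rectangle; the cylinder at (9, 2): section is a regular 16-gon, circumradius r=7; Taking the union: the regions partially overlap (shared area 102.21 mm²), so overlapping operands fuse into one piece — 1 connected region; (rotated 80° about Z; rotation is an isometry so areas/perimeters/island counts are preserved). The result has 1 disconnected region.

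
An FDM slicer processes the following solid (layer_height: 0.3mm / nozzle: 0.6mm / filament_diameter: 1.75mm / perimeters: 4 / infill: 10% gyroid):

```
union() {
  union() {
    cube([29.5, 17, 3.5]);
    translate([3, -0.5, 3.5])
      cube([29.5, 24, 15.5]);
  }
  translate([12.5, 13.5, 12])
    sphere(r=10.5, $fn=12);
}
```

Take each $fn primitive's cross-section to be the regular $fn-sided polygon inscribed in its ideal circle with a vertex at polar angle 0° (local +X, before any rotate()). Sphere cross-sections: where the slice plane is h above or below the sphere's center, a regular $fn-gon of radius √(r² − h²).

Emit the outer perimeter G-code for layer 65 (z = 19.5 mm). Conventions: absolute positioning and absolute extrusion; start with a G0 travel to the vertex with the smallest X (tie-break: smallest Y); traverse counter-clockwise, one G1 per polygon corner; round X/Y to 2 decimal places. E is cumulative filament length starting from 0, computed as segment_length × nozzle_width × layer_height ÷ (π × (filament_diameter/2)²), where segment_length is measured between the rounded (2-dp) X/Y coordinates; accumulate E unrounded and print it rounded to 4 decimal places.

At z = 19.5 mm: the cube does not reach this height (z outside [0, 3.5]); the cube at (3, -0.5) does not reach this height (z outside [3.5, 19]); Merging all regions: nothing is present at this height; the r=10.5 sphere at (12.5, 13.5) contributes a regular 12-gon of circumradius √(10.5²−7.5²) = 7.348; Merging all regions: only the r=10.5 sphere at (12.5, 13.5) is present, so the union is just that shape — 1 connected region. The outline is a single polygon with 12 vertices. Extrusion per mm of travel: 0.6 × 0.3 / (π × 0.875²) = 0.074835. Accumulating E over each segment gives final E = 3.4145.

G0 X5.15 Y13.50 Z19.50
G1 X6.14 Y9.83 E0.2845
G1 X8.83 Y7.14 E0.5692
G1 X12.50 Y6.15 E0.8536
G1 X16.17 Y7.14 E1.1381
G1 X18.86 Y9.83 E1.4228
G1 X19.85 Y13.50 E1.7072
G1 X18.86 Y17.17 E1.9917
G1 X16.17 Y19.86 E2.2764
G1 X12.50 Y20.85 E2.5608
G1 X8.83 Y19.86 E2.8453
G1 X6.14 Y17.17 E3.1300
G1 X5.15 Y13.50 E3.4145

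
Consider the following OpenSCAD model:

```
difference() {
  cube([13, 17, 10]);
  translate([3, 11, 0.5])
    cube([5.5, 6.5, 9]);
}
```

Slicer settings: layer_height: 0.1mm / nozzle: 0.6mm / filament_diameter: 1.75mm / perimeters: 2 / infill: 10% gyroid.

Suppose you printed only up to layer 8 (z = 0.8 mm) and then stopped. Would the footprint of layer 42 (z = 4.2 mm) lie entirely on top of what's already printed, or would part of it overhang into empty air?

Compare the two slices. At z = 0.8: the 13×17 cube contributes its full rectangle (area 221.00 mm²); the cube at (3, 11) (footprint 5.5×6.5) is included at this height (area 35.75 mm²); Subtracting the remaining from the first: starting from the 13×17 cube (221.00 mm²), the 5.5×6.5 cube at (3, 11) partially overlaps it — only the 33.00 mm² overlap (of its 35.75 mm²) is removed, clipping the outline — area = 188.00 mm². At z = 4.2: the cube is present — its section is the full 13×17 rectangle (area 221.00 mm²); the cube at (3, 11) (footprint 5.5×6.5) is included at this height (area 35.75 mm²); Taking the first minus the rest: starting from the 13×17 cube (221.00 mm²), the 5.5×6.5 cube at (3, 11) partially overlaps it — only the 33.00 mm² overlap (of its 35.75 mm²) is removed, clipping the outline — area = 188.00 mm². Checking containment: the cross-section at z = 4.2 is a subset of the cross-section at z = 0.8.

entirely on top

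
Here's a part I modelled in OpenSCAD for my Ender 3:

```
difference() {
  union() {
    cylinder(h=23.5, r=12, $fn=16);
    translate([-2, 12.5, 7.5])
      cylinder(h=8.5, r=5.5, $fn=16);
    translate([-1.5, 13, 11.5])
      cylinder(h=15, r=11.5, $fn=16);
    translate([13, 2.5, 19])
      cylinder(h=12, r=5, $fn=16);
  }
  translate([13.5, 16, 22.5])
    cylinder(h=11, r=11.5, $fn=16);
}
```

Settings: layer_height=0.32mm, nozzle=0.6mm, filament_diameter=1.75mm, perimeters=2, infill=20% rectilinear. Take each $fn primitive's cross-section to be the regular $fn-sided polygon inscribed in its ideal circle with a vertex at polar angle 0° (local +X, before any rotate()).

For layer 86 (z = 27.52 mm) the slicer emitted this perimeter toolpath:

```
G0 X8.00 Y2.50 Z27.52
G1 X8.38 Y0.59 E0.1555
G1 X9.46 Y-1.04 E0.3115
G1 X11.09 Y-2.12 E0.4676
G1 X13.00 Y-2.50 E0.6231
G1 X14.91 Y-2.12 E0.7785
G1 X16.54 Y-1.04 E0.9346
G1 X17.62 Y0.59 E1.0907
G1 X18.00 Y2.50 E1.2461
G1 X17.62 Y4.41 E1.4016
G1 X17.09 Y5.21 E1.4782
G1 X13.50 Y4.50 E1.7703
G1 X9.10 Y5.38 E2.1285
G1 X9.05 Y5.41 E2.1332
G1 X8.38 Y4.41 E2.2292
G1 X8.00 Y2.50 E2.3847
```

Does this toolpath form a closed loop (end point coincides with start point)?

yes

Start point (G0): (8.00, 2.50). End point (last G1): the path returns to the start — closed.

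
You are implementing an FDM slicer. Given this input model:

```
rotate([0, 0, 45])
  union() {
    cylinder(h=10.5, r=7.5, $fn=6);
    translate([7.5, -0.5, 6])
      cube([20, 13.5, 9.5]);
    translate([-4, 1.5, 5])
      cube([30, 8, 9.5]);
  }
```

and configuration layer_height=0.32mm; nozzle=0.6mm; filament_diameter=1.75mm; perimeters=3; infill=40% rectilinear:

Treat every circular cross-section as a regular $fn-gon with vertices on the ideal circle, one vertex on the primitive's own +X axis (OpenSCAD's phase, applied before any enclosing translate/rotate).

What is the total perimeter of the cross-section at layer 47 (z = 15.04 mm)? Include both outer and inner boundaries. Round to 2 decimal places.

At z = 15.04 mm: the cylinder is not intersected at this z (z outside [0, 10.5]); the cube at (7.5, -0.5) (footprint 20×13.5) is included at this height (perimeter 67.00 mm); the cube at (-4, 1.5) is not intersected at this z (z outside [5, 14.5]); Combining (union): only the 20×13.5 cube at (7.5, -0.5) is present, so the union is just that shape — boundary = 67.00 mm; (whole slice rotated 45° about Z — lengths, areas and connectivity unchanged). Overall, the cross-section is a single solid region. Total boundary length (outer) = 67.00 mm.

67.00 mm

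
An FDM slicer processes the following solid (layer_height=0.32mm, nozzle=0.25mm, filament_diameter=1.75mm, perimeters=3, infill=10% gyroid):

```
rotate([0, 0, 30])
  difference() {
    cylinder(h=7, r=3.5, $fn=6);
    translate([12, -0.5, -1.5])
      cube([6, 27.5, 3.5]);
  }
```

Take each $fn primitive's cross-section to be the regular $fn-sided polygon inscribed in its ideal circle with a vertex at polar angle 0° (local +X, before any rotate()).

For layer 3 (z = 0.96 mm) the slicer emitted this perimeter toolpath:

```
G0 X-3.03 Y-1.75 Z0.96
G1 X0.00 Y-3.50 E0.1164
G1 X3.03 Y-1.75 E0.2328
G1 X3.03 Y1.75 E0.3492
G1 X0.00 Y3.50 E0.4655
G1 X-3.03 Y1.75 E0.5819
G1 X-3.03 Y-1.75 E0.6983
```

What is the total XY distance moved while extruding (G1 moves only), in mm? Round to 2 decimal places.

21.00 mm

Sum the Euclidean lengths of each G1 segment: total = 21.00 mm.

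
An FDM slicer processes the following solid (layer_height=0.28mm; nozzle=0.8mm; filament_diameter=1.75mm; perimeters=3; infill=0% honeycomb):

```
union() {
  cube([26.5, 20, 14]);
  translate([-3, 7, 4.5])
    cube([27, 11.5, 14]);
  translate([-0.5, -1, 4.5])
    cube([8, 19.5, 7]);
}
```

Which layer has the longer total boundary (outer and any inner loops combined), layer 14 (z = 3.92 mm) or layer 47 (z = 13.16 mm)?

Layer 14 (z = 3.92): the 26.5×20 cube contributes its full rectangle (perimeter 93.00 mm); the cube at (-3, 7) is not intersected at this z (z outside [4.5, 18.5]); the cube at (-0.5, -1) does not reach this height (z outside [4.5, 11.5]); Taking the union: only the 26.5×20 cube is present, so the union is just that shape — boundary = 93.00 mm. So its perimeter = 93.00 mm. Layer 47 (z = 13.16): the cube (footprint 26.5×20) is included at this height (perimeter 93.00 mm); the cube at (-3, 7) is present — its section is the full 27×11.5 rectangle (perimeter 77.00 mm); the cube at (-0.5, -1) is absent (z outside [4.5, 11.5]); Combining (union): the regions partially overlap (shared area 276.00 mm²), so the edge portions inside another operand are dropped and the merged outline is re-measured after clipping — boundary = 99.00 mm. So its perimeter = 99.00 mm. Layer 47 is larger (99.00 vs 93.00 mm).

layer 47 (z = 13.16 mm)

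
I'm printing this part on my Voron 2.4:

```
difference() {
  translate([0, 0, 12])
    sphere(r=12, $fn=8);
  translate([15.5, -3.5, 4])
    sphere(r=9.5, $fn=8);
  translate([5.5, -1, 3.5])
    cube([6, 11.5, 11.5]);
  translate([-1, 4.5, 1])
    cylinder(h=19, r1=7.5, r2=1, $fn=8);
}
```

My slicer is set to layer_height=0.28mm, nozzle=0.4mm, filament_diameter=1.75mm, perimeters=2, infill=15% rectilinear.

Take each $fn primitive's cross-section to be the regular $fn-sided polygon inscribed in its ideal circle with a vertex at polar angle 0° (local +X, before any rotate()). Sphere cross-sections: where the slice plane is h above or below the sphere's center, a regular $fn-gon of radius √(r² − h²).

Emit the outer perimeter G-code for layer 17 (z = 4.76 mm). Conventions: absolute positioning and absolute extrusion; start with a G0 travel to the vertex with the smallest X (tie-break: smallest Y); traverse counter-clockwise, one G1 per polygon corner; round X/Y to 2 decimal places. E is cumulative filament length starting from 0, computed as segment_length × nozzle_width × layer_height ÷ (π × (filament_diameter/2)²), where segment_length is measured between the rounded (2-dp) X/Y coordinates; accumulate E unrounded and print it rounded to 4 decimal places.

G0 X-9.57 Y0.00 Z4.76
G1 X-6.77 Y-6.77 E0.3411
G1 X0.00 Y-9.57 E0.6823
G1 X6.77 Y-6.77 E1.0234
G1 X7.08 Y-6.02 E1.0612
G1 X6.03 Y-3.50 E1.1883
G1 X7.07 Y-1.00 E1.3144
G1 X5.50 Y-1.00 E1.3875
G1 X5.50 Y7.29 E1.7735
G1 X3.76 Y8.01 E1.8612
G1 X5.21 Y4.50 E2.0380
G1 X3.39 Y0.11 E2.2593
G1 X-1.00 Y-1.71 E2.4806
G1 X-5.39 Y0.11 E2.7019
G1 X-7.21 Y4.50 E2.9232
G1 X-6.17 Y7.01 E3.0497
G1 X-6.77 Y6.77 E3.0798
G1 X-9.57 Y0.00 E3.4209

At z = 4.76 mm: the sphere: section is a regular 8-gon, circumradius = √(r²−h²) = √(12²−7.24²) = 9.570; the r=9.5 sphere at (15.5, -3.5) contributes a regular 8-gon of circumradius √(9.5²−0.76²) = 9.470; the cube at (5.5, -1) (footprint 6×11.5) is included at this height; the cone at (-1, 4.5): at t=0.198 of its height the radius interpolates to r₁+(r₂−r₁)t = 6.214, giving a regular 8-gon of that circumradius; After the difference (first − rest): starting from the r=12 sphere, the r=9.5 sphere at (15.5, -3.5) partially overlaps it — only the 12.58 mm² overlap (of its 253.63 mm²) is removed, clipping the outline; the 6×11.5 cube at (5.5, -1) partially overlaps it — only the 17.53 mm² overlap (of its 69.00 mm²) is removed, clipping the outline; the cone at (-1, 4.5) partially overlaps it — only the 98.00 mm² overlap (of its 109.21 mm²) is removed, clipping the outline — 1 connected region. The outline is a single polygon with 17 vertices. Extrusion per mm of travel: 0.4 × 0.28 / (π × 0.875²) = 0.046564. Accumulating E over each segment gives final E = 3.4209.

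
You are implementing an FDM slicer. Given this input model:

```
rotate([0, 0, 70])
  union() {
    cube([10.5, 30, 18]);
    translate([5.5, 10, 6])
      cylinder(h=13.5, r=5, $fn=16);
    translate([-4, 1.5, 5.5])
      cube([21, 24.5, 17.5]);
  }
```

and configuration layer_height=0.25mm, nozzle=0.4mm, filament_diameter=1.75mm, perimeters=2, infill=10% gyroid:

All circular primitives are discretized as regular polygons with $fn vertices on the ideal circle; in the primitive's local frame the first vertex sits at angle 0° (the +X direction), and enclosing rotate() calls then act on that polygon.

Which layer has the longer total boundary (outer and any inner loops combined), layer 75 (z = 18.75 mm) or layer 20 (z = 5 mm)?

layer 75 (z = 18.75 mm)

Layer 75 (z = 18.75): the cube is not intersected at this z (z outside [0, 18]); the r=5 cylinder at (5.5, 10) contributes a regular 16-gon of circumradius 5 (perimeter = 2·16·5.000·sin(180°/16) = 31.21 mm); the cube at (-4, 1.5) is present — its section is the full 21×24.5 rectangle (perimeter 91.00 mm); Merging all regions: the r=5 cylinder at (5.5, 10) lies entirely inside the 21×24.5 cube at (-4, 1.5), so the union is just the 21×24.5 cube at (-4, 1.5) — boundary = 91.00 mm; (whole slice rotated 70° about Z — lengths, areas and connectivity unchanged). So its perimeter = 91.00 mm. Layer 20 (z = 5): the cube is present — its section is the full 10.5×30 rectangle (perimeter 81.00 mm); the cylinder at (5.5, 10) does not reach this height (z outside [6, 19.5]); the cube at (-4, 1.5) does not reach this height (z outside [5.5, 23]); Taking the union: only the 10.5×30 cube is present, so the union is just that shape — boundary = 81.00 mm; (rotated 70° about Z; rotation is an isometry so areas/perimeters/island counts are preserved). So its perimeter = 81.00 mm. Layer 75 is larger (91.00 vs 81.00 mm).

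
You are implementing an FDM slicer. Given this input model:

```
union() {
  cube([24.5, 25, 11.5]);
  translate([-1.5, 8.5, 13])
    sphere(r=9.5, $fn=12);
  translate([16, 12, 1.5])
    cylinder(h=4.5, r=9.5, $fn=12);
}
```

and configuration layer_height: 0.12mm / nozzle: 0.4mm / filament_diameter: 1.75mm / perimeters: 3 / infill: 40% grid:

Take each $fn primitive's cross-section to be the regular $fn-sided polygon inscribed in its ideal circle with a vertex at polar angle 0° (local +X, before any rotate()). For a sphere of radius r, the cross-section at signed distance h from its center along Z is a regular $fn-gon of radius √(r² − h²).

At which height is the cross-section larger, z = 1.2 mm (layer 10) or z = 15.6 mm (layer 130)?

Layer 10 (z = 1.2): the 24.5×25 cube contributes its full rectangle (area 612.50 mm²); the sphere at (-1.5, 8.5) is absent (|z−center|=11.800 > r=9.5); the cylinder at (16, 12) is absent (z outside [1.5, 6]); Combining (union): only the 24.5×25 cube is present, so the union is just that shape — area = 612.50 mm². So its area = 612.50 mm². Layer 130 (z = 15.6): the cube is absent (z outside [0, 11.5]); the r=9.5 sphere at (-1.5, 8.5) slices to a regular 12-gon of circumradius 9.137 (√(r²−h²) with h=2.6 from center) (area = (12/2)·9.137²·sin(360°/12) = 250.47 mm²); the cylinder at (16, 12) is not intersected at this z (z outside [1.5, 6]); Taking the union: only the r=9.5 sphere at (-1.5, 8.5) is present, so the union is just that shape — area = 250.47 mm². So its area = 250.47 mm². Layer 10 is larger (612.50 vs 250.47 mm²).

layer 10 (z = 1.2 mm)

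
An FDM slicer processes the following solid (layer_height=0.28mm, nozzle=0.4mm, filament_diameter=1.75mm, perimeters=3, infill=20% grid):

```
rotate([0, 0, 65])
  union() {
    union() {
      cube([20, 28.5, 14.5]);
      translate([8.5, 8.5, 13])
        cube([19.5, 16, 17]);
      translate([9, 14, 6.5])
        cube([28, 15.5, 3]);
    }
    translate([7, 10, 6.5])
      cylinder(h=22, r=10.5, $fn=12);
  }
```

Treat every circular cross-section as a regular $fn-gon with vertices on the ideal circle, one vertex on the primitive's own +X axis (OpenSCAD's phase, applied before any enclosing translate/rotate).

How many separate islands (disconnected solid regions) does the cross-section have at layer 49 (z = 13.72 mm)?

1

At z = 13.72 mm: the cube is present — its section is the full 20×28.5 rectangle; the cube at (8.5, 8.5) is present — its section is the full 19.5×16 rectangle; the cube at (9, 14) does not reach this height (z outside [6.5, 9.5]); Merging all regions: the regions partially overlap (shared area 184.00 mm²), so overlapping operands fuse into one piece — 1 connected region; the r=10.5 cylinder at (7, 10) gives a regular 12-gon of circumradius 10.5 (constant along its height); Combining (union): the regions partially overlap (shared area 296.07 mm²), so overlapping operands fuse into one piece — 1 connected region; (rotated 65° about Z; rotation is an isometry so areas/perimeters/island counts are preserved). Overall, the cross-section is a single solid region. Island count = 1.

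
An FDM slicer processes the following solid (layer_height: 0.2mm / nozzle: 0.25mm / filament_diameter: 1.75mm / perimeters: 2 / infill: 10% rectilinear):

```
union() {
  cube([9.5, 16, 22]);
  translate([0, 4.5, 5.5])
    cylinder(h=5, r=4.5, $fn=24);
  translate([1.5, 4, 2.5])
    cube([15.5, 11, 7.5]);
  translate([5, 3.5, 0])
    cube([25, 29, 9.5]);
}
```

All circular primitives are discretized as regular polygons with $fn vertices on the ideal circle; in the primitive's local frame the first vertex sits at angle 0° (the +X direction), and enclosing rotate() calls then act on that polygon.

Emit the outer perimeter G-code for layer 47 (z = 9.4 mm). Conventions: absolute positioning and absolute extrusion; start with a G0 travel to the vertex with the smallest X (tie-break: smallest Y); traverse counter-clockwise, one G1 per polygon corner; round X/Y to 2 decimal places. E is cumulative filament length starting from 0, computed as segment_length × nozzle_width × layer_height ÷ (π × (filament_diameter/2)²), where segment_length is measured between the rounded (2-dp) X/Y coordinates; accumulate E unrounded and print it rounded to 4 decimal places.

At z = 9.4 mm: the 9.5×16 cube contributes its full rectangle; the r=4.5 cylinder at (0, 4.5) contributes a regular 24-gon of circumradius 4.5; the cube at (1.5, 4) (footprint 15.5×11) is included at this height; the 25×29 cube at (5, 3.5) contributes its full rectangle; Merging all regions: the regions partially overlap (shared area 258.20 mm²), so overlapping operands fuse into one piece — 1 connected region. The outline is a single polygon with 20 vertices. Extrusion per mm of travel: 0.25 × 0.2 / (π × 0.875²) = 0.020788. Accumulating E over each segment gives final E = 2.7045.

G0 X-4.50 Y4.50 Z9.40
G1 X-4.35 Y3.34 E0.0243
G1 X-3.90 Y2.25 E0.0488
G1 X-3.18 Y1.32 E0.0733
G1 X-2.25 Y0.60 E0.0977
G1 X-1.16 Y0.15 E0.1222
G1 X0.00 Y0.00 E0.1466
G1 X9.50 Y0.00 E0.3440
G1 X9.50 Y3.50 E0.4168
G1 X30.00 Y3.50 E0.8429
G1 X30.00 Y32.50 E1.4458
G1 X5.00 Y32.50 E1.9655
G1 X5.00 Y16.00 E2.3085
G1 X0.00 Y16.00 E2.4124
G1 X0.00 Y9.00 E2.5579
G1 X-1.16 Y8.85 E2.5822
G1 X-2.25 Y8.40 E2.6067
G1 X-3.18 Y7.68 E2.6312
G1 X-3.90 Y6.75 E2.6556
G1 X-4.35 Y5.66 E2.6802
G1 X-4.50 Y4.50 E2.7045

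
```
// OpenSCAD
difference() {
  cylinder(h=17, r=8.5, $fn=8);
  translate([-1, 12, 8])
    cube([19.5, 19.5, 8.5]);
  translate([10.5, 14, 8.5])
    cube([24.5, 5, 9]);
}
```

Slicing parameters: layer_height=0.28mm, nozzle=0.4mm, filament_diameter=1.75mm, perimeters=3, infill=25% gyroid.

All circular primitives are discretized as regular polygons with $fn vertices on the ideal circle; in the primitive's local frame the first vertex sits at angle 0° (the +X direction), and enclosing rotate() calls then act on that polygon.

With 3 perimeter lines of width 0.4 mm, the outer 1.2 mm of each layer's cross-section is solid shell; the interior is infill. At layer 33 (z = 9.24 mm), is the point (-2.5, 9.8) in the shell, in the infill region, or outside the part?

At z = 9.24 mm: the r=8.5 cylinder gives a regular 8-gon of circumradius 8.5 (constant along its height); the 19.5×19.5 cube at (-1, 12) contributes its full rectangle; the cube at (10.5, 14) (footprint 24.5×5) is included at this height; Subtracting the remaining from the first: starting from the r=8.5 cylinder, the 19.5×19.5 cube at (-1, 12) misses the remaining region (no effect); the 24.5×5 cube at (10.5, 14) misses the remaining region (no effect) — 1 connected region. Overall, the cross-section is a single solid region. The nearest boundary edge runs (-6.01, 6.01)→(0.00, 8.50); distance from the point to it = 2.16 mm. The point is not inside any of the regions above, so it lies outside the cross-section (2.16 mm from the nearest boundary).

outside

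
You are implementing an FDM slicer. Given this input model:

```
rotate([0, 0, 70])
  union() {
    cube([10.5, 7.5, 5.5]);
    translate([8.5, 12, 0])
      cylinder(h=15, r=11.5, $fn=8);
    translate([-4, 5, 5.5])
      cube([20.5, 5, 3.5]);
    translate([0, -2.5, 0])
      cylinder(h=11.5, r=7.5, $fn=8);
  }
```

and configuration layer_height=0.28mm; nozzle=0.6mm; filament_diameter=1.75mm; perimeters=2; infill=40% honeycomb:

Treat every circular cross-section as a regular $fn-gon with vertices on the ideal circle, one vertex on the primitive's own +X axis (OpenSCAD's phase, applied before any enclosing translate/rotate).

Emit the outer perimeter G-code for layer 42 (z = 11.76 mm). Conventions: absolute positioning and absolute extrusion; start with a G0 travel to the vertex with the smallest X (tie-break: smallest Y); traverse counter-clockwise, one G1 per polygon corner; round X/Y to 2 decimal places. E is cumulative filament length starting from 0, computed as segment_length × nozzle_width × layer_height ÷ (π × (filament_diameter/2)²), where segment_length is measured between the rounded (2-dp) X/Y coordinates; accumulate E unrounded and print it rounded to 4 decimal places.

At z = 11.76 mm: the cube does not reach this height (z outside [0, 5.5]); the cylinder at (8.5, 12): section is a regular 8-gon, circumradius r=11.5; the cube at (-4, 5) does not reach this height (z outside [5.5, 9]); the cylinder at (0, -2.5) is absent (z outside [0, 11.5]); Taking the union: only the r=11.5 cylinder at (8.5, 12) is present, so the union is just that shape — 1 connected region; (rotated 70° about Z; rotation is an isometry so areas/perimeters/island counts are preserved). The outline is a single polygon with 8 vertices. Extrusion per mm of travel: 0.6 × 0.28 / (π × 0.875²) = 0.069846. Accumulating E over each segment gives final E = 4.9176.

G0 X-19.18 Y16.02 Z11.76
G1 X-18.79 Y7.23 E0.6146
G1 X-12.30 Y1.29 E1.2291
G1 X-3.51 Y1.67 E1.8436
G1 X2.44 Y8.16 E2.4586
G1 X2.05 Y16.95 E3.0731
G1 X-4.44 Y22.90 E3.6881
G1 X-13.23 Y22.51 E4.3026
G1 X-19.18 Y16.02 E4.9176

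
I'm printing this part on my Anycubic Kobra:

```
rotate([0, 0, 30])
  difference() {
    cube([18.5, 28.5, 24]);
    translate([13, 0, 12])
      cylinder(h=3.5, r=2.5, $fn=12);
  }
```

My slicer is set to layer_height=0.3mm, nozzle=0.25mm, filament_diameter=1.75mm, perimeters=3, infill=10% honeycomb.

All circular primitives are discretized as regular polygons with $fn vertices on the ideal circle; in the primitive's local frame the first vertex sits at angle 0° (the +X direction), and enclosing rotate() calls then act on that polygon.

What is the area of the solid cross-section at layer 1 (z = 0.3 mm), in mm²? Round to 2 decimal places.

527.25 mm²

At z = 0.3 mm: the 18.5×28.5 cube contributes its full rectangle (area 527.25 mm²); the cylinder at (13, 0) does not reach this height (z outside [12, 15.5]); Taking the first minus the rest: none of the subtracted shapes is present at this height, so the 18.5×28.5 cube is unchanged — area = 527.25 mm²; (whole slice rotated 30° about Z — lengths, areas and connectivity unchanged). Overall, the cross-section is a single solid region. Net area = 527.25 mm².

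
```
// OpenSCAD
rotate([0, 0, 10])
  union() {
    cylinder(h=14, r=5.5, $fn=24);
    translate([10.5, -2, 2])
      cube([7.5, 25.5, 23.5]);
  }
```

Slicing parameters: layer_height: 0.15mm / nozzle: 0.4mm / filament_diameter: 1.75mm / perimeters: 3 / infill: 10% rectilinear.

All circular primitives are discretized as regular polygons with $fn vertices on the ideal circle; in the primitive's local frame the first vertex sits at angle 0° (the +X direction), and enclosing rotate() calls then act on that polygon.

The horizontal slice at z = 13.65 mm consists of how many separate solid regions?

At z = 13.65 mm: the r=5.5 cylinder contributes a regular 24-gon of circumradius 5.5; the cube at (10.5, -2) (footprint 7.5×25.5) is included at this height; Taking the union: the 2 present regions are separate (no shared area or edge), so areas and boundary lengths simply add and each stays a separate island — 2 connected regions; (whole slice rotated 10° about Z — lengths, areas and connectivity unchanged). The result has 2 disconnected regions.

2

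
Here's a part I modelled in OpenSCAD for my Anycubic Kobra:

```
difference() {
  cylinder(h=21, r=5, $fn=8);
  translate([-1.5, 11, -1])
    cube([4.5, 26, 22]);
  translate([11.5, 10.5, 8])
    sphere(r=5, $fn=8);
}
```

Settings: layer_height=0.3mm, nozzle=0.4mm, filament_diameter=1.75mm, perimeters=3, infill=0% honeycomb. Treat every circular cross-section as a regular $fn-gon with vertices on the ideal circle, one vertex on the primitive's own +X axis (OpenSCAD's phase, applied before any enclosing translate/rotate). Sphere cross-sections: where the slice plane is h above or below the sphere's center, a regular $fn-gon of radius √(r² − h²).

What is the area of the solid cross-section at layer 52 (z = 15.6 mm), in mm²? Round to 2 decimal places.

At z = 15.6 mm: the r=5 cylinder contributes a regular 8-gon of circumradius 5 (area = (8/2)·5.000²·sin(360°/8) = 70.71 mm²); the cube at (-1.5, 11) (footprint 4.5×26) is included at this height (area 117.00 mm²); the sphere at (11.5, 10.5) does not reach this height (|z−center|=7.600 > r=5); After the difference (first − rest): starting from the r=5 cylinder (70.71 mm²), the 4.5×26 cube at (-1.5, 11) misses the remaining region (no effect) — area = 70.71 mm². Overall, the cross-section is a single solid region. Net area = 70.71 mm².

70.71 mm²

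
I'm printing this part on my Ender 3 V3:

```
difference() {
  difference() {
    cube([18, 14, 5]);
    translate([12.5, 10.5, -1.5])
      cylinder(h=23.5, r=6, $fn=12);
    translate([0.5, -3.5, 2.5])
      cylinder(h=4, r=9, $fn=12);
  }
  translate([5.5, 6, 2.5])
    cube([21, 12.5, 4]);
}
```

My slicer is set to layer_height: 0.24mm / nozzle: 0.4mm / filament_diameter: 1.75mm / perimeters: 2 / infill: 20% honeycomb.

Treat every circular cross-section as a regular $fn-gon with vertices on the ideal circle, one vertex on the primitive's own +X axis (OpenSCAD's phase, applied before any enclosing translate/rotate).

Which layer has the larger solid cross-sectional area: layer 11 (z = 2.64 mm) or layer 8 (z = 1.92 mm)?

Layer 11 (z = 2.64): the 18×14 cube contributes its full rectangle (area 252.00 mm²); the r=6 cylinder at (12.5, 10.5) contributes a regular 12-gon of circumradius 6 (area = (12/2)·6.000²·sin(360°/12) = 108.00 mm²); the r=9 cylinder at (0.5, -3.5) contributes a regular 12-gon of circumradius 9 (area = (12/2)·9.000²·sin(360°/12) = 243.00 mm²); Taking the first minus the rest: starting from the 18×14 cube (252.00 mm²), the r=6 cylinder at (12.5, 10.5) partially overlaps it — only the 91.60 mm² overlap (of its 108.00 mm²) is removed, clipping the outline; the r=9 cylinder at (0.5, -3.5) partially overlaps it — only the 33.61 mm² overlap (of its 243.00 mm²) is removed, clipping the outline — area = 126.79 mm²; the cube at (5.5, 6) is present — its section is the full 21×12.5 rectangle (area 262.50 mm²); Subtracting the remaining from the first: starting from that combined region (126.79 mm²), the 21×12.5 cube at (5.5, 6) partially overlaps it — only the 15.47 mm² overlap (of its 262.50 mm²) is removed, clipping the outline — area = 111.32 mm². So its area = 111.32 mm². Layer 8 (z = 1.92): the 18×14 cube contributes its full rectangle (area 252.00 mm²); the cylinder at (12.5, 10.5): section is a regular 12-gon, circumradius r=6 (area = (12/2)·6.000²·sin(360°/12) = 108.00 mm²); the cylinder at (0.5, -3.5) is not intersected at this z (z outside [2.5, 6.5]); After the difference (first − rest): starting from the 18×14 cube (252.00 mm²), the r=6 cylinder at (12.5, 10.5) partially overlaps it — only the 91.60 mm² overlap (of its 108.00 mm²) is removed, clipping the outline — area = 160.40 mm²; the cube at (5.5, 6) is not intersected at this z (z outside [2.5, 6.5]); Subtracting the remaining from the first: none of the subtracted shapes is present at this height, so that combined region is unchanged — area = 160.40 mm². So its area = 160.40 mm². Layer 8 is larger (160.40 vs 111.32 mm²).

layer 8 (z = 1.92 mm)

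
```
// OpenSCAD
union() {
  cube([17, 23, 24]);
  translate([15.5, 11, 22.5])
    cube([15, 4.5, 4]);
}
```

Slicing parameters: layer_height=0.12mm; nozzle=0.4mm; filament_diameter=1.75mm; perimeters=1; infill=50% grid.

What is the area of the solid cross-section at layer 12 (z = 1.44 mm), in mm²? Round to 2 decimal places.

391.00 mm²

At z = 1.44 mm: the 17×23 cube contributes its full rectangle (area 391.00 mm²); the cube at (15.5, 11) is not intersected at this z (z outside [22.5, 26.5]); Combining (union): only the 17×23 cube is present, so the union is just that shape — area = 391.00 mm². Overall, the cross-section is a single solid region. Net area = 391.00 mm².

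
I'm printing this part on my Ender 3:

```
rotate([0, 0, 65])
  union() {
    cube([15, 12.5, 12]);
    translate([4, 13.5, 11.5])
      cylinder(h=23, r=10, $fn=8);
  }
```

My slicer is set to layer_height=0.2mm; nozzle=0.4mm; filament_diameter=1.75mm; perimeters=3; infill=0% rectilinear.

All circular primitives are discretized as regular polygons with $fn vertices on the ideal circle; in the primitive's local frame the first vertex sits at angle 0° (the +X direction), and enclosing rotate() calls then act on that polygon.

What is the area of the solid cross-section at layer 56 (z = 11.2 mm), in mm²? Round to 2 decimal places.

187.50 mm²

At z = 11.2 mm: the cube is present — its section is the full 15×12.5 rectangle (area 187.50 mm²); the cylinder at (4, 13.5) does not reach this height (z outside [11.5, 34.5]); Combining (union): only the 15×12.5 cube is present, so the union is just that shape — area = 187.50 mm²; (rotated 65° about Z; rotation is an isometry so areas/perimeters/island counts are preserved). Overall, the cross-section is a single solid region. Net area = 187.50 mm².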